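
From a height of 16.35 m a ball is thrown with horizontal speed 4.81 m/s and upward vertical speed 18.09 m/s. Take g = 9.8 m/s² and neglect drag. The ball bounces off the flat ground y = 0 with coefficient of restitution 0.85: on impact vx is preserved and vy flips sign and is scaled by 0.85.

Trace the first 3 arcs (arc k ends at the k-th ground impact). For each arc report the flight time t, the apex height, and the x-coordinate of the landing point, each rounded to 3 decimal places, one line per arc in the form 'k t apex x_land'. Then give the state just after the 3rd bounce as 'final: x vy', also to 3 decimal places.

1 4.443 33.046 21.370
2 4.415 23.876 42.605
3 3.753 17.250 60.655
final: 60.655 15.630

Arc 1: start y=16.350, vy=18.090 → t=4.443, apex=33.046, x_land=21.370, impact vy=-25.450
  bounce: vy ← 0.85·25.450 = 21.633
Arc 2: start y=0.000, vy=21.633 → t=4.415, apex=23.876, x_land=42.605, impact vy=-21.633
  bounce: vy ← 0.85·21.633 = 18.388
Arc 3: start y=0.000, vy=18.388 → t=3.753, apex=17.250, x_land=60.655, impact vy=-18.388
  bounce: vy ← 0.85·18.388 = 15.630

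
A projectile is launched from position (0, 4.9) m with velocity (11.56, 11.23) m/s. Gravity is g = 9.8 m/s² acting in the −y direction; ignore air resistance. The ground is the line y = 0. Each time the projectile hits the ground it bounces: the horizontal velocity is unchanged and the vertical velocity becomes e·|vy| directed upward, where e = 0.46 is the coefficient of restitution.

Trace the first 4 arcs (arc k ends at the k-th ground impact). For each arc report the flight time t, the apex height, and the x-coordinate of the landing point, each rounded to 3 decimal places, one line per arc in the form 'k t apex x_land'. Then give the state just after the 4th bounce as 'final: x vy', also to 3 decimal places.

1 2.667 11.334 30.828
2 1.399 2.398 47.003
3 0.644 0.507 54.444
4 0.296 0.107 57.867
final: 57.867 0.667

Arc 1: start y=4.900, vy=11.230 → t=2.667, apex=11.334, x_land=30.828, impact vy=-14.905
  bounce: vy ← 0.46·14.905 = 6.856
Arc 2: start y=0.000, vy=6.856 → t=1.399, apex=2.398, x_land=47.003, impact vy=-6.856
  bounce: vy ← 0.46·6.856 = 3.154
Arc 3: start y=0.000, vy=3.154 → t=0.644, apex=0.507, x_land=54.444, impact vy=-3.154
  bounce: vy ← 0.46·3.154 = 1.451
Arc 4: start y=0.000, vy=1.451 → t=0.296, apex=0.107, x_land=57.867, impact vy=-1.451
  bounce: vy ← 0.46·1.451 = 0.667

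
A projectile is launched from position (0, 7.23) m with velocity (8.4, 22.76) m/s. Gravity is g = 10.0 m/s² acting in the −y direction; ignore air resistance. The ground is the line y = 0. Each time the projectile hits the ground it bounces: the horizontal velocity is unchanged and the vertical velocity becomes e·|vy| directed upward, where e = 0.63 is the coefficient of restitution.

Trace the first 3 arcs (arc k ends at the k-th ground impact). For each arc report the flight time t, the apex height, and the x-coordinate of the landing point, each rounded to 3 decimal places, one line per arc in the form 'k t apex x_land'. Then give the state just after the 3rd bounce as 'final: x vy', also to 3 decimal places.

Arc 1: start y=7.230, vy=22.760 → t=4.850, apex=33.131, x_land=40.741, impact vy=-25.741
  bounce: vy ← 0.63·25.741 = 16.217
Arc 2: start y=0.000, vy=16.217 → t=3.243, apex=13.150, x_land=67.986, impact vy=-16.217
  bounce: vy ← 0.63·16.217 = 10.217
Arc 3: start y=0.000, vy=10.217 → t=2.043, apex=5.219, x_land=85.150, impact vy=-10.217
  bounce: vy ← 0.63·10.217 = 6.437

1 4.850 33.131 40.741
2 3.243 13.150 67.986
3 2.043 5.219 85.150
final: 85.150 6.437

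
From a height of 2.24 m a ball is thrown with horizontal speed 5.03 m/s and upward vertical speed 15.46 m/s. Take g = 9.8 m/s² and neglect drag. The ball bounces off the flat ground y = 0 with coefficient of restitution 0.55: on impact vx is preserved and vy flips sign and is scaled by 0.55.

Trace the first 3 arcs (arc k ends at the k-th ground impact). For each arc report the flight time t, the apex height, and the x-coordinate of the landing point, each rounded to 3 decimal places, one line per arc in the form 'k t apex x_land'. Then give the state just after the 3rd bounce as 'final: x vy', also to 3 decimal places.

1 3.294 14.434 16.568
2 1.888 4.366 26.065
3 1.038 1.321 31.288
final: 31.288 2.798

Arc 1: start y=2.240, vy=15.460 → t=3.294, apex=14.434, x_land=16.568, impact vy=-16.820
  bounce: vy ← 0.55·16.820 = 9.251
Arc 2: start y=0.000, vy=9.251 → t=1.888, apex=4.366, x_land=26.065, impact vy=-9.251
  bounce: vy ← 0.55·9.251 = 5.088
Arc 3: start y=0.000, vy=5.088 → t=1.038, apex=1.321, x_land=31.288, impact vy=-5.088
  bounce: vy ← 0.55·5.088 = 2.798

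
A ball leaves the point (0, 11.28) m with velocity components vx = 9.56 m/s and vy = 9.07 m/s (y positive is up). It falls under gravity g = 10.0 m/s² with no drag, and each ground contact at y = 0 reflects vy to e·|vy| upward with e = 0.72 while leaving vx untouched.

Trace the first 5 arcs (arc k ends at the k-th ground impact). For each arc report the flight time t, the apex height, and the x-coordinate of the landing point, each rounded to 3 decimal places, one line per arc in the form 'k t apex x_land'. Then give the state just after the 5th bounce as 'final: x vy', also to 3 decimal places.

Arc 1: start y=11.280, vy=9.070 → t=2.662, apex=15.393, x_land=25.445, impact vy=-17.546
  bounce: vy ← 0.72·17.546 = 12.633
Arc 2: start y=0.000, vy=12.633 → t=2.527, apex=7.980, x_land=49.600, impact vy=-12.633
  bounce: vy ← 0.72·12.633 = 9.096
Arc 3: start y=0.000, vy=9.096 → t=1.819, apex=4.137, x_land=66.991, impact vy=-9.096
  bounce: vy ← 0.72·9.096 = 6.549
Arc 4: start y=0.000, vy=6.549 → t=1.310, apex=2.144, x_land=79.513, impact vy=-6.549
  bounce: vy ← 0.72·6.549 = 4.715
Arc 5: start y=0.000, vy=4.715 → t=0.943, apex=1.112, x_land=88.528, impact vy=-4.715
  bounce: vy ← 0.72·4.715 = 3.395

1 2.662 15.393 25.445
2 2.527 7.980 49.600
3 1.819 4.137 66.991
4 1.310 2.144 79.513
5 0.943 1.112 88.528
final: 88.528 3.395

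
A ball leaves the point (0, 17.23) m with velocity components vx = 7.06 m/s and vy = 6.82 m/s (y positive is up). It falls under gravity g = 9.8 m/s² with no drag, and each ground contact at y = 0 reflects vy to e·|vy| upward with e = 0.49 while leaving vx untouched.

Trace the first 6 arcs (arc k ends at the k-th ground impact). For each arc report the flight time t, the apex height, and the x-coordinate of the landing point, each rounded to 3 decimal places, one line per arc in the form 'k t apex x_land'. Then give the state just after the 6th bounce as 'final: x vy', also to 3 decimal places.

Arc 1: start y=17.230, vy=6.820 → t=2.696, apex=19.603, x_land=19.034, impact vy=-19.602
  bounce: vy ← 0.49·19.602 = 9.605
Arc 2: start y=0.000, vy=9.605 → t=1.960, apex=4.707, x_land=32.873, impact vy=-9.605
  bounce: vy ← 0.49·9.605 = 4.706
Arc 3: start y=0.000, vy=4.706 → t=0.960, apex=1.130, x_land=39.654, impact vy=-4.706
  bounce: vy ← 0.49·4.706 = 2.306
Arc 4: start y=0.000, vy=2.306 → t=0.471, apex=0.271, x_land=42.977, impact vy=-2.306
  bounce: vy ← 0.49·2.306 = 1.130
Arc 5: start y=0.000, vy=1.130 → t=0.231, apex=0.065, x_land=44.605, impact vy=-1.130
  bounce: vy ← 0.49·1.130 = 0.554
Arc 6: start y=0.000, vy=0.554 → t=0.113, apex=0.016, x_land=45.402, impact vy=-0.554
  bounce: vy ← 0.49·0.554 = 0.271

1 2.696 19.603 19.034
2 1.960 4.707 32.873
3 0.960 1.130 39.654
4 0.471 0.271 42.977
5 0.231 0.065 44.605
6 0.113 0.016 45.402
final: 45.402 0.271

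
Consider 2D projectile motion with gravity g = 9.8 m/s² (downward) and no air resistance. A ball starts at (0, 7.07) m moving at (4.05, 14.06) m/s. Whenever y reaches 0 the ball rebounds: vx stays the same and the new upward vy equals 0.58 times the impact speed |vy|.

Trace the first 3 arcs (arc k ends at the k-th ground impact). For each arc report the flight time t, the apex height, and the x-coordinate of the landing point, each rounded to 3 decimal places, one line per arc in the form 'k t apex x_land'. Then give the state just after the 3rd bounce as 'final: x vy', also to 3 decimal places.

1 3.306 17.156 13.389
2 2.171 5.771 22.179
3 1.259 1.941 27.278
final: 27.278 3.578

Arc 1: start y=7.070, vy=14.060 → t=3.306, apex=17.156, x_land=13.389, impact vy=-18.337
  bounce: vy ← 0.58·18.337 = 10.636
Arc 2: start y=0.000, vy=10.636 → t=2.171, apex=5.771, x_land=22.179, impact vy=-10.636
  bounce: vy ← 0.58·10.636 = 6.169
Arc 3: start y=0.000, vy=6.169 → t=1.259, apex=1.941, x_land=27.278, impact vy=-6.169
  bounce: vy ← 0.58·6.169 = 3.578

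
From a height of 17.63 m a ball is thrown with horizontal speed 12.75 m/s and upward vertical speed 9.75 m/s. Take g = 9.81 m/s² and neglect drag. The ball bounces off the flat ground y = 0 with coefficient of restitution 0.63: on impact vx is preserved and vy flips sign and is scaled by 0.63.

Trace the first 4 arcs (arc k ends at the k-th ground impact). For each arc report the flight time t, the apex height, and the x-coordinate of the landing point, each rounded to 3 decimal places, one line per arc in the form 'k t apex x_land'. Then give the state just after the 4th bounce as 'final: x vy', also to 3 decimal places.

Arc 1: start y=17.630, vy=9.750 → t=3.134, apex=22.475, x_land=39.964, impact vy=-20.999
  bounce: vy ← 0.63·20.999 = 13.229
Arc 2: start y=0.000, vy=13.229 → t=2.697, apex=8.920, x_land=74.353, impact vy=-13.229
  bounce: vy ← 0.63·13.229 = 8.335
Arc 3: start y=0.000, vy=8.335 → t=1.699, apex=3.541, x_land=96.018, impact vy=-8.335
  bounce: vy ← 0.63·8.335 = 5.251
Arc 4: start y=0.000, vy=5.251 → t=1.070, apex=1.405, x_land=109.666, impact vy=-5.251
  bounce: vy ← 0.63·5.251 = 3.308

1 3.134 22.475 39.964
2 2.697 8.920 74.353
3 1.699 3.541 96.018
4 1.070 1.405 109.666
final: 109.666 3.308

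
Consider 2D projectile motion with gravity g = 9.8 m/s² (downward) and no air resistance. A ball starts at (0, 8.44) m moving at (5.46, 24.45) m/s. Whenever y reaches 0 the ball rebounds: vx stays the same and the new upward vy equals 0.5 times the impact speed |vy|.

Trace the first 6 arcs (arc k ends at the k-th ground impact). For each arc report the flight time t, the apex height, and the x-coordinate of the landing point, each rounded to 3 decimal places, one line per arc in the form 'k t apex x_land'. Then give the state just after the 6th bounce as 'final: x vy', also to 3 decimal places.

Arc 1: start y=8.440, vy=24.450 → t=5.314, apex=38.940, x_land=29.014, impact vy=-27.627
  bounce: vy ← 0.5·27.627 = 13.813
Arc 2: start y=0.000, vy=13.813 → t=2.819, apex=9.735, x_land=44.406, impact vy=-13.813
  bounce: vy ← 0.5·13.813 = 6.907
Arc 3: start y=0.000, vy=6.907 → t=1.410, apex=2.434, x_land=52.102, impact vy=-6.907
  bounce: vy ← 0.5·6.907 = 3.453
Arc 4: start y=0.000, vy=3.453 → t=0.705, apex=0.608, x_land=55.950, impact vy=-3.453
  bounce: vy ← 0.5·3.453 = 1.727
Arc 5: start y=0.000, vy=1.727 → t=0.352, apex=0.152, x_land=57.874, impact vy=-1.727
  bounce: vy ← 0.5·1.727 = 0.863
Arc 6: start y=0.000, vy=0.863 → t=0.176, apex=0.038, x_land=58.836, impact vy=-0.863
  bounce: vy ← 0.5·0.863 = 0.432

1 5.314 38.940 29.014
2 2.819 9.735 44.406
3 1.410 2.434 52.102
4 0.705 0.608 55.950
5 0.352 0.152 57.874
6 0.176 0.038 58.836
final: 58.836 0.432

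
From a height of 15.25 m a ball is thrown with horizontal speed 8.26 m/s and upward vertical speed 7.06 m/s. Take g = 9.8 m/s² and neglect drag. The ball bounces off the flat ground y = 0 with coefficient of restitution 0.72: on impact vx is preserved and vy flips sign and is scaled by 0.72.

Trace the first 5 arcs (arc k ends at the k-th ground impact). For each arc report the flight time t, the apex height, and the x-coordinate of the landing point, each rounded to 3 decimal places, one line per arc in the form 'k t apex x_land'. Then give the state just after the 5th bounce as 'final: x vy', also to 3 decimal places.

1 2.626 17.793 21.691
2 2.744 9.224 44.356
3 1.976 4.782 60.676
4 1.423 2.479 72.426
5 1.024 1.285 80.886
final: 80.886 3.613

Arc 1: start y=15.250, vy=7.060 → t=2.626, apex=17.793, x_land=21.691, impact vy=-18.675
  bounce: vy ← 0.72·18.675 = 13.446
Arc 2: start y=0.000, vy=13.446 → t=2.744, apex=9.224, x_land=44.356, impact vy=-13.446
  bounce: vy ← 0.72·13.446 = 9.681
Arc 3: start y=0.000, vy=9.681 → t=1.976, apex=4.782, x_land=60.676, impact vy=-9.681
  bounce: vy ← 0.72·9.681 = 6.970
Arc 4: start y=0.000, vy=6.970 → t=1.423, apex=2.479, x_land=72.426, impact vy=-6.970
  bounce: vy ← 0.72·6.970 = 5.019
Arc 5: start y=0.000, vy=5.019 → t=1.024, apex=1.285, x_land=80.886, impact vy=-5.019
  bounce: vy ← 0.72·5.019 = 3.613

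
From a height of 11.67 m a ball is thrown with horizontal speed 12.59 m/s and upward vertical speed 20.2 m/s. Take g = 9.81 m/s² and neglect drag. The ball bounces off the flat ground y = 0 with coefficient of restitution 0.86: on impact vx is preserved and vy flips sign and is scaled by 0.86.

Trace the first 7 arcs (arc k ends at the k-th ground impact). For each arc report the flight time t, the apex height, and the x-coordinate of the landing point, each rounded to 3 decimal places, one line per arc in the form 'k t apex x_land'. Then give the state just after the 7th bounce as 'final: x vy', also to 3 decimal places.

1 4.632 32.467 58.316
2 4.425 24.013 114.029
3 3.806 17.760 161.942
4 3.273 13.135 203.147
5 2.815 9.715 238.584
6 2.421 7.185 269.059
7 2.082 5.314 295.268
final: 295.268 8.781

Arc 1: start y=11.670, vy=20.200 → t=4.632, apex=32.467, x_land=58.316, impact vy=-25.239
  bounce: vy ← 0.86·25.239 = 21.706
Arc 2: start y=0.000, vy=21.706 → t=4.425, apex=24.013, x_land=114.029, impact vy=-21.706
  bounce: vy ← 0.86·21.706 = 18.667
Arc 3: start y=0.000, vy=18.667 → t=3.806, apex=17.760, x_land=161.942, impact vy=-18.667
  bounce: vy ← 0.86·18.667 = 16.053
Arc 4: start y=0.000, vy=16.053 → t=3.273, apex=13.135, x_land=203.147, impact vy=-16.053
  bounce: vy ← 0.86·16.053 = 13.806
Arc 5: start y=0.000, vy=13.806 → t=2.815, apex=9.715, x_land=238.584, impact vy=-13.806
  bounce: vy ← 0.86·13.806 = 11.873
Arc 6: start y=0.000, vy=11.873 → t=2.421, apex=7.185, x_land=269.059, impact vy=-11.873
  bounce: vy ← 0.86·11.873 = 10.211
Arc 7: start y=0.000, vy=10.211 → t=2.082, apex=5.314, x_land=295.268, impact vy=-10.211
  bounce: vy ← 0.86·10.211 = 8.781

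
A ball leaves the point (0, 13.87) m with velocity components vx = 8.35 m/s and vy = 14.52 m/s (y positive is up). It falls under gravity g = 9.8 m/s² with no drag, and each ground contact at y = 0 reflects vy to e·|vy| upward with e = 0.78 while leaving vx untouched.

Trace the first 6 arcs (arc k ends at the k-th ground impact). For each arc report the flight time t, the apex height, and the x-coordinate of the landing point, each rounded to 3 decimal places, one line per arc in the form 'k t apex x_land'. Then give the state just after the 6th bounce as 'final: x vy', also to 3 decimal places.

Arc 1: start y=13.870, vy=14.520 → t=3.723, apex=24.627, x_land=31.091, impact vy=-21.970
  bounce: vy ← 0.78·21.970 = 17.137
Arc 2: start y=0.000, vy=17.137 → t=3.497, apex=14.983, x_land=60.293, impact vy=-17.137
  bounce: vy ← 0.78·17.137 = 13.367
Arc 3: start y=0.000, vy=13.367 → t=2.728, apex=9.116, x_land=83.071, impact vy=-13.367
  bounce: vy ← 0.78·13.367 = 10.426
Arc 4: start y=0.000, vy=10.426 → t=2.128, apex=5.546, x_land=100.838, impact vy=-10.426
  bounce: vy ← 0.78·10.426 = 8.132
Arc 5: start y=0.000, vy=8.132 → t=1.660, apex=3.374, x_land=114.696, impact vy=-8.132
  bounce: vy ← 0.78·8.132 = 6.343
Arc 6: start y=0.000, vy=6.343 → t=1.295, apex=2.053, x_land=125.505, impact vy=-6.343
  bounce: vy ← 0.78·6.343 = 4.948

1 3.723 24.627 31.091
2 3.497 14.983 60.293
3 2.728 9.116 83.071
4 2.128 5.546 100.838
5 1.660 3.374 114.696
6 1.295 2.053 125.505
final: 125.505 4.948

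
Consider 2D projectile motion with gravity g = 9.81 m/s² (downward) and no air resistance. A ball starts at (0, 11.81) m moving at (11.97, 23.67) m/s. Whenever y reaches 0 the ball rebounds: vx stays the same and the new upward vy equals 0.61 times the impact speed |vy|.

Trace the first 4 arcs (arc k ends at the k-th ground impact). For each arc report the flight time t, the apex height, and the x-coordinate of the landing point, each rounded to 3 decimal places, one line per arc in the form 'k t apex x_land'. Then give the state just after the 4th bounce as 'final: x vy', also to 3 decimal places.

Arc 1: start y=11.810, vy=23.670 → t=5.282, apex=40.366, x_land=63.220, impact vy=-28.142
  bounce: vy ← 0.61·28.142 = 17.167
Arc 2: start y=0.000, vy=17.167 → t=3.500, apex=15.020, x_land=105.113, impact vy=-17.167
  bounce: vy ← 0.61·17.167 = 10.472
Arc 3: start y=0.000, vy=10.472 → t=2.135, apex=5.589, x_land=130.668, impact vy=-10.472
  bounce: vy ← 0.61·10.472 = 6.388
Arc 4: start y=0.000, vy=6.388 → t=1.302, apex=2.080, x_land=146.257, impact vy=-6.388
  bounce: vy ← 0.61·6.388 = 3.897

1 5.282 40.366 63.220
2 3.500 15.020 105.113
3 2.135 5.589 130.668
4 1.302 2.080 146.257
final: 146.257 3.897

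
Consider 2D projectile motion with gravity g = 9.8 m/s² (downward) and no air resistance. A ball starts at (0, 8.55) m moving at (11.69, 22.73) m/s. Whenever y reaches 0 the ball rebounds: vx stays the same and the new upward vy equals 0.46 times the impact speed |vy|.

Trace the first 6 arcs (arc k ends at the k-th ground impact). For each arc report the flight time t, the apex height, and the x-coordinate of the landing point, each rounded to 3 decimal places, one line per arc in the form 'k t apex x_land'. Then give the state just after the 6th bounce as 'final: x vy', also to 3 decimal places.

Arc 1: start y=8.550, vy=22.730 → t=4.989, apex=34.910, x_land=58.316, impact vy=-26.158
  bounce: vy ← 0.46·26.158 = 12.033
Arc 2: start y=0.000, vy=12.033 → t=2.456, apex=7.387, x_land=87.023, impact vy=-12.033
  bounce: vy ← 0.46·12.033 = 5.535
Arc 3: start y=0.000, vy=5.535 → t=1.130, apex=1.563, x_land=100.228, impact vy=-5.535
  bounce: vy ← 0.46·5.535 = 2.546
Arc 4: start y=0.000, vy=2.546 → t=0.520, apex=0.331, x_land=106.302, impact vy=-2.546
  bounce: vy ← 0.46·2.546 = 1.171
Arc 5: start y=0.000, vy=1.171 → t=0.239, apex=0.070, x_land=109.096, impact vy=-1.171
  bounce: vy ← 0.46·1.171 = 0.539
Arc 6: start y=0.000, vy=0.539 → t=0.110, apex=0.015, x_land=110.381, impact vy=-0.539
  bounce: vy ← 0.46·0.539 = 0.248

1 4.989 34.910 58.316
2 2.456 7.387 87.023
3 1.130 1.563 100.228
4 0.520 0.331 106.302
5 0.239 0.070 109.096
6 0.110 0.015 110.381
final: 110.381 0.248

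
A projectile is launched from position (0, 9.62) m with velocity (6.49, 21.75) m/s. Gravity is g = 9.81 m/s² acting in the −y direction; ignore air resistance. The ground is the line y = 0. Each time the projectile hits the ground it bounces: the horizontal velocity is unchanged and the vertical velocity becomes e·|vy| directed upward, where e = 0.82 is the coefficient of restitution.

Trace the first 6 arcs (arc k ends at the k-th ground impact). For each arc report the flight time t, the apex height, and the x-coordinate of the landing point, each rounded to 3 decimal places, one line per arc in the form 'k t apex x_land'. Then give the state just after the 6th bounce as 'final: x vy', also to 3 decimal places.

Arc 1: start y=9.620, vy=21.750 → t=4.840, apex=33.731, x_land=31.408, impact vy=-25.726
  bounce: vy ← 0.82·25.726 = 21.095
Arc 2: start y=0.000, vy=21.095 → t=4.301, apex=22.681, x_land=59.320, impact vy=-21.095
  bounce: vy ← 0.82·21.095 = 17.298
Arc 3: start y=0.000, vy=17.298 → t=3.527, apex=15.251, x_land=82.208, impact vy=-17.298
  bounce: vy ← 0.82·17.298 = 14.184
Arc 4: start y=0.000, vy=14.184 → t=2.892, apex=10.255, x_land=100.975, impact vy=-14.184
  bounce: vy ← 0.82·14.184 = 11.631
Arc 5: start y=0.000, vy=11.631 → t=2.371, apex=6.895, x_land=116.365, impact vy=-11.631
  bounce: vy ← 0.82·11.631 = 9.538
Arc 6: start y=0.000, vy=9.538 → t=1.944, apex=4.636, x_land=128.984, impact vy=-9.538
  bounce: vy ← 0.82·9.538 = 7.821

1 4.840 33.731 31.408
2 4.301 22.681 59.320
3 3.527 15.251 82.208
4 2.892 10.255 100.975
5 2.371 6.895 116.365
6 1.944 4.636 128.984
final: 128.984 7.821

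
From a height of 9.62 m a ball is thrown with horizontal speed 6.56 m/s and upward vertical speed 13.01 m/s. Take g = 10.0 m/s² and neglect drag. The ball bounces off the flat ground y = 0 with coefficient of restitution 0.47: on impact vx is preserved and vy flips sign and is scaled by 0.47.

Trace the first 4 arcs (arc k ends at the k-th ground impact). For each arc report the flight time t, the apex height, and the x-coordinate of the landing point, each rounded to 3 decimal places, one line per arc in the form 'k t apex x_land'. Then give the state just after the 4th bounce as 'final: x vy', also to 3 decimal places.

Arc 1: start y=9.620, vy=13.010 → t=3.203, apex=18.083, x_land=21.010, impact vy=-19.017
  bounce: vy ← 0.47·19.017 = 8.938
Arc 2: start y=0.000, vy=8.938 → t=1.788, apex=3.995, x_land=32.737, impact vy=-8.938
  bounce: vy ← 0.47·8.938 = 4.201
Arc 3: start y=0.000, vy=4.201 → t=0.840, apex=0.882, x_land=38.248, impact vy=-4.201
  bounce: vy ← 0.47·4.201 = 1.974
Arc 4: start y=0.000, vy=1.974 → t=0.395, apex=0.195, x_land=40.839, impact vy=-1.974
  bounce: vy ← 0.47·1.974 = 0.928

1 3.203 18.083 21.010
2 1.788 3.995 32.737
3 0.840 0.882 38.248
4 0.395 0.195 40.839
final: 40.839 0.928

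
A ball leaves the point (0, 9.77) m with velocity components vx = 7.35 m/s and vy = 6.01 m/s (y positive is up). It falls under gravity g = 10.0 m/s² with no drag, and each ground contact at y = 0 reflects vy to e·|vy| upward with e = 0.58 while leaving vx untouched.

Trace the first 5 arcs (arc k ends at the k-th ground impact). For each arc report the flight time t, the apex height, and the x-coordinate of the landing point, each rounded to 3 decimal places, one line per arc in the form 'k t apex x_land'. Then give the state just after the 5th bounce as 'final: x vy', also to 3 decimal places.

1 2.123 11.576 15.601
2 1.765 3.894 28.574
3 1.024 1.310 36.098
4 0.594 0.441 40.462
5 0.344 0.148 42.994
final: 42.994 0.999

Arc 1: start y=9.770, vy=6.010 → t=2.123, apex=11.576, x_land=15.601, impact vy=-15.216
  bounce: vy ← 0.58·15.216 = 8.825
Arc 2: start y=0.000, vy=8.825 → t=1.765, apex=3.894, x_land=28.574, impact vy=-8.825
  bounce: vy ← 0.58·8.825 = 5.119
Arc 3: start y=0.000, vy=5.119 → t=1.024, apex=1.310, x_land=36.098, impact vy=-5.119
  bounce: vy ← 0.58·5.119 = 2.969
Arc 4: start y=0.000, vy=2.969 → t=0.594, apex=0.441, x_land=40.462, impact vy=-2.969
  bounce: vy ← 0.58·2.969 = 1.722
Arc 5: start y=0.000, vy=1.722 → t=0.344, apex=0.148, x_land=42.994, impact vy=-1.722
  bounce: vy ← 0.58·1.722 = 0.999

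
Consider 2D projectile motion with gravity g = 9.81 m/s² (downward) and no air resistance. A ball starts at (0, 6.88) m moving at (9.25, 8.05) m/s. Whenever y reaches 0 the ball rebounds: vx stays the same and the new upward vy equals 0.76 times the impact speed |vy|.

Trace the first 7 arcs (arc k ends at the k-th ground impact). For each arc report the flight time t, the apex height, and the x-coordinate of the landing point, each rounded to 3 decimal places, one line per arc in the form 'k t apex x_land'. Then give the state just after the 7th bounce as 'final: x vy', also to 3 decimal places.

1 2.261 10.183 20.918
2 2.190 5.882 41.176
3 1.664 3.397 56.573
4 1.265 1.962 68.274
5 0.961 1.133 77.167
6 0.731 0.655 83.925
7 0.555 0.378 89.062
final: 89.062 2.070

Arc 1: start y=6.880, vy=8.050 → t=2.261, apex=10.183, x_land=20.918, impact vy=-14.135
  bounce: vy ← 0.76·14.135 = 10.742
Arc 2: start y=0.000, vy=10.742 → t=2.190, apex=5.882, x_land=41.176, impact vy=-10.742
  bounce: vy ← 0.76·10.742 = 8.164
Arc 3: start y=0.000, vy=8.164 → t=1.664, apex=3.397, x_land=56.573, impact vy=-8.164
  bounce: vy ← 0.76·8.164 = 6.205
Arc 4: start y=0.000, vy=6.205 → t=1.265, apex=1.962, x_land=68.274, impact vy=-6.205
  bounce: vy ← 0.76·6.205 = 4.716
Arc 5: start y=0.000, vy=4.716 → t=0.961, apex=1.133, x_land=77.167, impact vy=-4.716
  bounce: vy ← 0.76·4.716 = 3.584
Arc 6: start y=0.000, vy=3.584 → t=0.731, apex=0.655, x_land=83.925, impact vy=-3.584
  bounce: vy ← 0.76·3.584 = 2.724
Arc 7: start y=0.000, vy=2.724 → t=0.555, apex=0.378, x_land=89.062, impact vy=-2.724
  bounce: vy ← 0.76·2.724 = 2.070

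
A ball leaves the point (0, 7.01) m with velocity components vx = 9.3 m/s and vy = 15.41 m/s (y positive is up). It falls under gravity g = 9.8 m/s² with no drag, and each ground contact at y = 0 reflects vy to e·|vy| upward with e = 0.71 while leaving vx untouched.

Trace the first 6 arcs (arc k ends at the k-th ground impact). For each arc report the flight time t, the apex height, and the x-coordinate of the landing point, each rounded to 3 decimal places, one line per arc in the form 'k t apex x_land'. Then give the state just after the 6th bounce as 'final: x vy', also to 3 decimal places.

1 3.548 19.126 32.997
2 2.805 9.641 59.088
3 1.992 4.860 77.612
4 1.414 2.450 90.764
5 1.004 1.235 100.102
6 0.713 0.623 106.732
final: 106.732 2.480

Arc 1: start y=7.010, vy=15.410 → t=3.548, apex=19.126, x_land=32.997, impact vy=-19.361
  bounce: vy ← 0.71·19.361 = 13.747
Arc 2: start y=0.000, vy=13.747 → t=2.805, apex=9.641, x_land=59.088, impact vy=-13.747
  bounce: vy ← 0.71·13.747 = 9.760
Arc 3: start y=0.000, vy=9.760 → t=1.992, apex=4.860, x_land=77.612, impact vy=-9.760
  bounce: vy ← 0.71·9.760 = 6.930
Arc 4: start y=0.000, vy=6.930 → t=1.414, apex=2.450, x_land=90.764, impact vy=-6.930
  bounce: vy ← 0.71·6.930 = 4.920
Arc 5: start y=0.000, vy=4.920 → t=1.004, apex=1.235, x_land=100.102, impact vy=-4.920
  bounce: vy ← 0.71·4.920 = 3.493
Arc 6: start y=0.000, vy=3.493 → t=0.713, apex=0.623, x_land=106.732, impact vy=-3.493
  bounce: vy ← 0.71·3.493 = 2.480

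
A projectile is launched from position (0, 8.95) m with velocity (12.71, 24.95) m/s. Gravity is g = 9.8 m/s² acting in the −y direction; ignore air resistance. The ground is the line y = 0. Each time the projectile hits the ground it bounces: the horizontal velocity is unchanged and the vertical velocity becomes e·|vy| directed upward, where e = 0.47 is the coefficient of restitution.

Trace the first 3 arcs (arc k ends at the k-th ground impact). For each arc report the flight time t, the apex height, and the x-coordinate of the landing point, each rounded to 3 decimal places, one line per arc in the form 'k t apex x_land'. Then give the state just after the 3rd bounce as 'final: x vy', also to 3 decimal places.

Arc 1: start y=8.950, vy=24.950 → t=5.428, apex=40.710, x_land=68.994, impact vy=-28.248
  bounce: vy ← 0.47·28.248 = 13.276
Arc 2: start y=0.000, vy=13.276 → t=2.709, apex=8.993, x_land=103.431, impact vy=-13.276
  bounce: vy ← 0.47·13.276 = 6.240
Arc 3: start y=0.000, vy=6.240 → t=1.273, apex=1.987, x_land=119.617, impact vy=-6.240
  bounce: vy ← 0.47·6.240 = 2.933

1 5.428 40.710 68.994
2 2.709 8.993 103.431
3 1.273 1.987 119.617
final: 119.617 2.933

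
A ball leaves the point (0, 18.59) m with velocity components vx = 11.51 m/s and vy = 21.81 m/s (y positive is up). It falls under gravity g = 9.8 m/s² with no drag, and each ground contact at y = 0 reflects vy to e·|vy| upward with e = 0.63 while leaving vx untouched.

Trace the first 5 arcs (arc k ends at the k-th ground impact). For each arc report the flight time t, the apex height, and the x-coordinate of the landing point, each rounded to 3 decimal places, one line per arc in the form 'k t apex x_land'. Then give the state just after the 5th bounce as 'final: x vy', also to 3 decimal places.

1 5.183 42.859 59.656
2 3.726 17.011 102.548
3 2.348 6.752 129.569
4 1.479 2.680 146.593
5 0.932 1.064 157.318
final: 157.318 2.876

Arc 1: start y=18.590, vy=21.810 → t=5.183, apex=42.859, x_land=59.656, impact vy=-28.983
  bounce: vy ← 0.63·28.983 = 18.260
Arc 2: start y=0.000, vy=18.260 → t=3.726, apex=17.011, x_land=102.548, impact vy=-18.260
  bounce: vy ← 0.63·18.260 = 11.504
Arc 3: start y=0.000, vy=11.504 → t=2.348, apex=6.752, x_land=129.569, impact vy=-11.504
  bounce: vy ← 0.63·11.504 = 7.247
Arc 4: start y=0.000, vy=7.247 → t=1.479, apex=2.680, x_land=146.593, impact vy=-7.247
  bounce: vy ← 0.63·7.247 = 4.566
Arc 5: start y=0.000, vy=4.566 → t=0.932, apex=1.064, x_land=157.318, impact vy=-4.566
  bounce: vy ← 0.63·4.566 = 2.876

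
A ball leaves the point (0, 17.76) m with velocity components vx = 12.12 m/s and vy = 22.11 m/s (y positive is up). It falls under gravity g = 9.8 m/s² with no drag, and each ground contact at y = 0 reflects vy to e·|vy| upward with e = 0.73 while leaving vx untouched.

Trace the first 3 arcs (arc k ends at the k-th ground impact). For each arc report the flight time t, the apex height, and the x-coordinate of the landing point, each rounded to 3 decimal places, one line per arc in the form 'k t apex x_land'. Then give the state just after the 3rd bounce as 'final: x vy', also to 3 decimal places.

1 5.208 42.701 63.123
2 4.310 22.756 115.360
3 3.146 12.126 153.493
final: 153.493 11.254

Arc 1: start y=17.760, vy=22.110 → t=5.208, apex=42.701, x_land=63.123, impact vy=-28.930
  bounce: vy ← 0.73·28.930 = 21.119
Arc 2: start y=0.000, vy=21.119 → t=4.310, apex=22.756, x_land=115.360, impact vy=-21.119
  bounce: vy ← 0.73·21.119 = 15.417
Arc 3: start y=0.000, vy=15.417 → t=3.146, apex=12.126, x_land=153.493, impact vy=-15.417
  bounce: vy ← 0.73·15.417 = 11.254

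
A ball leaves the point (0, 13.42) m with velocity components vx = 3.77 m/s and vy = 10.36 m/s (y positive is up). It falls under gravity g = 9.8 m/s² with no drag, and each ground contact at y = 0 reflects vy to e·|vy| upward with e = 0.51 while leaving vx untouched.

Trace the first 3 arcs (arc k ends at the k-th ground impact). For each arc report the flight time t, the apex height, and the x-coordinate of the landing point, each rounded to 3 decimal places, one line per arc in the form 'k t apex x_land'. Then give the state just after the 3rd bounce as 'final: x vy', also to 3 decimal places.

Arc 1: start y=13.420, vy=10.360 → t=3.021, apex=18.896, x_land=11.389, impact vy=-19.245
  bounce: vy ← 0.51·19.245 = 9.815
Arc 2: start y=0.000, vy=9.815 → t=2.003, apex=4.915, x_land=18.940, impact vy=-9.815
  bounce: vy ← 0.51·9.815 = 5.006
Arc 3: start y=0.000, vy=5.006 → t=1.022, apex=1.278, x_land=22.791, impact vy=-5.006
  bounce: vy ← 0.51·5.006 = 2.553

1 3.021 18.896 11.389
2 2.003 4.915 18.940
3 1.022 1.278 22.791
final: 22.791 2.553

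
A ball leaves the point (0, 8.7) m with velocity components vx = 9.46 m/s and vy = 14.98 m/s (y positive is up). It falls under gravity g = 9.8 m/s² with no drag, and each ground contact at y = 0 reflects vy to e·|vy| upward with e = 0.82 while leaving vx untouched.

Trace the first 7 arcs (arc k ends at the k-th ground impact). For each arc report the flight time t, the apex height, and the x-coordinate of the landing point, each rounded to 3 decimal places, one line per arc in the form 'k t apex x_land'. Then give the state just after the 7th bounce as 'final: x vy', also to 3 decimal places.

1 3.556 20.149 33.643
2 3.326 13.548 65.104
3 2.727 9.110 90.901
4 2.236 6.125 112.055
5 1.834 4.119 129.401
6 1.504 2.769 143.625
7 1.233 1.862 155.289
final: 155.289 4.954

Arc 1: start y=8.700, vy=14.980 → t=3.556, apex=20.149, x_land=33.643, impact vy=-19.873
  bounce: vy ← 0.82·19.873 = 16.296
Arc 2: start y=0.000, vy=16.296 → t=3.326, apex=13.548, x_land=65.104, impact vy=-16.296
  bounce: vy ← 0.82·16.296 = 13.362
Arc 3: start y=0.000, vy=13.362 → t=2.727, apex=9.110, x_land=90.901, impact vy=-13.362
  bounce: vy ← 0.82·13.362 = 10.957
Arc 4: start y=0.000, vy=10.957 → t=2.236, apex=6.125, x_land=112.055, impact vy=-10.957
  bounce: vy ← 0.82·10.957 = 8.985
Arc 5: start y=0.000, vy=8.985 → t=1.834, apex=4.119, x_land=129.401, impact vy=-8.985
  bounce: vy ← 0.82·8.985 = 7.368
Arc 6: start y=0.000, vy=7.368 → t=1.504, apex=2.769, x_land=143.625, impact vy=-7.368
  bounce: vy ← 0.82·7.368 = 6.041
Arc 7: start y=0.000, vy=6.041 → t=1.233, apex=1.862, x_land=155.289, impact vy=-6.041
  bounce: vy ← 0.82·6.041 = 4.954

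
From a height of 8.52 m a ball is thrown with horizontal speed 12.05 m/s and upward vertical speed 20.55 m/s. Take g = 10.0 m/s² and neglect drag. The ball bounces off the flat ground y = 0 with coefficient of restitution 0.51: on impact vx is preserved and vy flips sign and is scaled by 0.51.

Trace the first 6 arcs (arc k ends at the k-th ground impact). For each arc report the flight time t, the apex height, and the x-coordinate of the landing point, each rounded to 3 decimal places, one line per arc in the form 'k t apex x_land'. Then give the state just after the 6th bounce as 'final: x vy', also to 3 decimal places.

1 4.490 29.635 54.099
2 2.483 7.708 84.022
3 1.266 2.005 99.283
4 0.646 0.521 107.066
5 0.329 0.136 111.035
6 0.168 0.035 113.059
final: 113.059 0.428

Arc 1: start y=8.520, vy=20.550 → t=4.490, apex=29.635, x_land=54.099, impact vy=-24.345
  bounce: vy ← 0.51·24.345 = 12.416
Arc 2: start y=0.000, vy=12.416 → t=2.483, apex=7.708, x_land=84.022, impact vy=-12.416
  bounce: vy ← 0.51·12.416 = 6.332
Arc 3: start y=0.000, vy=6.332 → t=1.266, apex=2.005, x_land=99.283, impact vy=-6.332
  bounce: vy ← 0.51·6.332 = 3.229
Arc 4: start y=0.000, vy=3.229 → t=0.646, apex=0.521, x_land=107.066, impact vy=-3.229
  bounce: vy ← 0.51·3.229 = 1.647
Arc 5: start y=0.000, vy=1.647 → t=0.329, apex=0.136, x_land=111.035, impact vy=-1.647
  bounce: vy ← 0.51·1.647 = 0.840
Arc 6: start y=0.000, vy=0.840 → t=0.168, apex=0.035, x_land=113.059, impact vy=-0.840
  bounce: vy ← 0.51·0.840 = 0.428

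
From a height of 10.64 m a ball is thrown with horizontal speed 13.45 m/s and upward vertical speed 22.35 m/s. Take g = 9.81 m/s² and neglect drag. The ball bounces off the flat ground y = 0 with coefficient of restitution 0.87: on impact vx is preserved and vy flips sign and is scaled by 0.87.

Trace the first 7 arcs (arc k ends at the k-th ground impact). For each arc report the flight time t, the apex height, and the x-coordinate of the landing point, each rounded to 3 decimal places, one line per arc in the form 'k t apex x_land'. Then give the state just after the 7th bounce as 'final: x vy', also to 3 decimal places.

Arc 1: start y=10.640, vy=22.350 → t=4.991, apex=36.100, x_land=67.131, impact vy=-26.614
  bounce: vy ← 0.87·26.614 = 23.154
Arc 2: start y=0.000, vy=23.154 → t=4.720, apex=27.324, x_land=130.621, impact vy=-23.154
  bounce: vy ← 0.87·23.154 = 20.144
Arc 3: start y=0.000, vy=20.144 → t=4.107, apex=20.682, x_land=185.858, impact vy=-20.144
  bounce: vy ← 0.87·20.144 = 17.525
Arc 4: start y=0.000, vy=17.525 → t=3.573, apex=15.654, x_land=233.913, impact vy=-17.525
  bounce: vy ← 0.87·17.525 = 15.247
Arc 5: start y=0.000, vy=15.247 → t=3.108, apex=11.848, x_land=275.721, impact vy=-15.247
  bounce: vy ← 0.87·15.247 = 13.265
Arc 6: start y=0.000, vy=13.265 → t=2.704, apex=8.968, x_land=312.095, impact vy=-13.265
  bounce: vy ← 0.87·13.265 = 11.540
Arc 7: start y=0.000, vy=11.540 → t=2.353, apex=6.788, x_land=343.739, impact vy=-11.540
  bounce: vy ← 0.87·11.540 = 10.040

1 4.991 36.100 67.131
2 4.720 27.324 130.621
3 4.107 20.682 185.858
4 3.573 15.654 233.913
5 3.108 11.848 275.721
6 2.704 8.968 312.095
7 2.353 6.788 343.739
final: 343.739 10.040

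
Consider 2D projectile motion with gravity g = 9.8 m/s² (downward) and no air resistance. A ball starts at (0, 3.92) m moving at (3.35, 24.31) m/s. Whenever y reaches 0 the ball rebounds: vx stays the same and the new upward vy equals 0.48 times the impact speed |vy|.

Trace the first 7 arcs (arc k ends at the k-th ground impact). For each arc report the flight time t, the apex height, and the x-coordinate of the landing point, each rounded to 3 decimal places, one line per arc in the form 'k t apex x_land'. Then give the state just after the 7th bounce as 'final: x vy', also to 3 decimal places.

Arc 1: start y=3.920, vy=24.310 → t=5.118, apex=34.072, x_land=17.144, impact vy=-25.842
  bounce: vy ← 0.48·25.842 = 12.404
Arc 2: start y=0.000, vy=12.404 → t=2.531, apex=7.850, x_land=25.624, impact vy=-12.404
  bounce: vy ← 0.48·12.404 = 5.954
Arc 3: start y=0.000, vy=5.954 → t=1.215, apex=1.809, x_land=29.695, impact vy=-5.954
  bounce: vy ← 0.48·5.954 = 2.858
Arc 4: start y=0.000, vy=2.858 → t=0.583, apex=0.417, x_land=31.649, impact vy=-2.858
  bounce: vy ← 0.48·2.858 = 1.372
Arc 5: start y=0.000, vy=1.372 → t=0.280, apex=0.096, x_land=32.587, impact vy=-1.372
  bounce: vy ← 0.48·1.372 = 0.658
Arc 6: start y=0.000, vy=0.658 → t=0.134, apex=0.022, x_land=33.037, impact vy=-0.658
  bounce: vy ← 0.48·0.658 = 0.316
Arc 7: start y=0.000, vy=0.316 → t=0.065, apex=0.005, x_land=33.253, impact vy=-0.316
  bounce: vy ← 0.48·0.316 = 0.152

1 5.118 34.072 17.144
2 2.531 7.850 25.624
3 1.215 1.809 29.695
4 0.583 0.417 31.649
5 0.280 0.096 32.587
6 0.134 0.022 33.037
7 0.065 0.005 33.253
final: 33.253 0.152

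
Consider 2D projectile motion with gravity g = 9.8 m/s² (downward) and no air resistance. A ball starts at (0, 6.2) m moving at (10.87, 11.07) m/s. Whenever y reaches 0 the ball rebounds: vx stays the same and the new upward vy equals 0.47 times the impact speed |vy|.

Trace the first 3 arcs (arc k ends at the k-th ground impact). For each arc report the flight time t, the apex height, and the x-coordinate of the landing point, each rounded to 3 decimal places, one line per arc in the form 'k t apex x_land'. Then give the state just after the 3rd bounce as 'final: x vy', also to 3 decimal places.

1 2.724 12.452 29.607
2 1.498 2.751 45.896
3 0.704 0.608 53.551
final: 53.551 1.622

Arc 1: start y=6.200, vy=11.070 → t=2.724, apex=12.452, x_land=29.607, impact vy=-15.623
  bounce: vy ← 0.47·15.623 = 7.343
Arc 2: start y=0.000, vy=7.343 → t=1.498, apex=2.751, x_land=45.896, impact vy=-7.343
  bounce: vy ← 0.47·7.343 = 3.451
Arc 3: start y=0.000, vy=3.451 → t=0.704, apex=0.608, x_land=53.551, impact vy=-3.451
  bounce: vy ← 0.47·3.451 = 1.622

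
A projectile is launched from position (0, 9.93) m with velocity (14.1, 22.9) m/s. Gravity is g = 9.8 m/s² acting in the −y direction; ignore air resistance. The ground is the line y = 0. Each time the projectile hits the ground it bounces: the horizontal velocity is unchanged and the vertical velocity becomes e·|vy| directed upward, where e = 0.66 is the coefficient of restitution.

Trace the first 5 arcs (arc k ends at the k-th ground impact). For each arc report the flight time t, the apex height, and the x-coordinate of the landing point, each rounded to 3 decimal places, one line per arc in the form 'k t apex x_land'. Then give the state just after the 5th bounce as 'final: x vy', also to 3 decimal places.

1 5.073 36.686 71.529
2 3.612 15.980 122.455
3 2.384 6.961 156.066
4 1.573 3.032 178.250
5 1.038 1.321 192.891
final: 192.891 3.358

Arc 1: start y=9.930, vy=22.900 → t=5.073, apex=36.686, x_land=71.529, impact vy=-26.815
  bounce: vy ← 0.66·26.815 = 17.698
Arc 2: start y=0.000, vy=17.698 → t=3.612, apex=15.980, x_land=122.455, impact vy=-17.698
  bounce: vy ← 0.66·17.698 = 11.681
Arc 3: start y=0.000, vy=11.681 → t=2.384, apex=6.961, x_land=156.066, impact vy=-11.681
  bounce: vy ← 0.66·11.681 = 7.709
Arc 4: start y=0.000, vy=7.709 → t=1.573, apex=3.032, x_land=178.250, impact vy=-7.709
  bounce: vy ← 0.66·7.709 = 5.088
Arc 5: start y=0.000, vy=5.088 → t=1.038, apex=1.321, x_land=192.891, impact vy=-5.088
  bounce: vy ← 0.66·5.088 = 3.358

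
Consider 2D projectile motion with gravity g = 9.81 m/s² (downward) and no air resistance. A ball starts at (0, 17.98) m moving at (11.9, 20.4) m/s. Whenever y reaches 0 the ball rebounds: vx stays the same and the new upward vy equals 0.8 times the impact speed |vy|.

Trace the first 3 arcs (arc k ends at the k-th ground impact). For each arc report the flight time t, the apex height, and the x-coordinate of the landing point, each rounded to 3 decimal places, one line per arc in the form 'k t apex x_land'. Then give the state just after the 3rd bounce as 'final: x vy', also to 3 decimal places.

1 4.906 39.191 58.383
2 4.523 25.082 112.203
3 3.618 16.053 155.259
final: 155.259 14.198

Arc 1: start y=17.980, vy=20.400 → t=4.906, apex=39.191, x_land=58.383, impact vy=-27.730
  bounce: vy ← 0.8·27.730 = 22.184
Arc 2: start y=0.000, vy=22.184 → t=4.523, apex=25.082, x_land=112.203, impact vy=-22.184
  bounce: vy ← 0.8·22.184 = 17.747
Arc 3: start y=0.000, vy=17.747 → t=3.618, apex=16.053, x_land=155.259, impact vy=-17.747
  bounce: vy ← 0.8·17.747 = 14.198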